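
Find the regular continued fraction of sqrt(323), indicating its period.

Write x_i = (sqrt(323) + m_i)/d_i with (m_0, d_0) = (0, 1). a_0 = floor(sqrt(323)) = 17, since 17^2 = 289 <= 323 < 324 = 18^2.
Iterate m_{i+1} = d_i*a_i - m_i, d_{i+1} = (323 - m_{i+1}^2)/d_i, a_{i+1} = floor((a_0 + m_{i+1})/d_{i+1}):
  m_1 = 1*17 - 0 = 17, d_1 = (323 - 17^2)/1 = 34/1 = 34, a_1 = floor((17 + 17)/34) = 1.
  m_2 = 34*1 - 17 = 17, d_2 = (323 - 17^2)/34 = 34/34 = 1, a_2 = floor((17 + 17)/1) = 34.
  m_3 = 1*34 - 17 = 17, d_3 = (323 - 17^2)/1 = 34/1 = 34: (m_3, d_3) = (m_1, d_1) = (17, 34), so from here the quotients repeat a_1, a_2; the period length is 2.
Hence the expansion of sqrt(323) is a_0 = 17 followed by the repeating block 1, 34 (period 2).

[17; (1, 34)]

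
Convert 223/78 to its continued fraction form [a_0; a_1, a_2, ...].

[2; 1, 6, 11]

Run the Euclidean algorithm on 223 and 78; the successive quotients are the partial quotients a_0, a_1, ... (each step inverts the fractional part left over by the previous one):
  223 = 2*78 + 67, so a_0 = 2.
  78 = 1*67 + 11, so a_1 = 1.
  67 = 6*11 + 1, so a_2 = 6.
  11 = 11*1 + 0, so a_3 = 11.
The remainder reaches 0 after 4 divisions, so the expansion has 4 partial quotients, read off in order.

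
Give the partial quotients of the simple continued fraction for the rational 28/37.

[0; 1, 3, 9]

Run the Euclidean algorithm on 28 and 37; the successive quotients are the partial quotients a_0, a_1, ... (each step inverts the fractional part left over by the previous one):
  28 = 0*37 + 28, so a_0 = 0.
  37 = 1*28 + 9, so a_1 = 1.
  28 = 3*9 + 1, so a_2 = 3.
  9 = 9*1 + 0, so a_3 = 9.
The remainder reaches 0 after 4 divisions, so the expansion has 4 partial quotients, read off in order.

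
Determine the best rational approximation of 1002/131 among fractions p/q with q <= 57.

283/37

Expand x = 1002/131 as a continued fraction with the Euclidean algorithm:
  1002 = 7*131 + 85, so a_0 = 7.
  131 = 1*85 + 46, so a_1 = 1.
  85 = 1*46 + 39, so a_2 = 1.
  46 = 1*39 + 7, so a_3 = 1.
  39 = 5*7 + 4, so a_4 = 5.
  7 = 1*4 + 3, so a_5 = 1.
  4 = 1*3 + 1, so a_6 = 1.
  3 = 3*1 + 0, so a_7 = 3.
so x = [7; 1, 1, 1, 5, 1, 1, 3].
Convergents (p_i = a_i*p_{i-1} + p_{i-2}, q_i = a_i*q_{i-1} + q_{i-2} with p_{-2}=0, p_{-1}=1, q_{-2}=1, q_{-1}=0), until the denominator exceeds 57:
  i=0: a_0=7, p_0 = 7*1 + 0 = 7, q_0 = 7*0 + 1 = 1.
  i=1: a_1=1, p_1 = 1*7 + 1 = 8, q_1 = 1*1 + 0 = 1.
  i=2: a_2=1, p_2 = 1*8 + 7 = 15, q_2 = 1*1 + 1 = 2.
  i=3: a_3=1, p_3 = 1*15 + 8 = 23, q_3 = 1*2 + 1 = 3.
  i=4: a_4=5, p_4 = 5*23 + 15 = 130, q_4 = 5*3 + 2 = 17.
  i=5: a_5=1, p_5 = 1*130 + 23 = 153, q_5 = 1*17 + 3 = 20.
  i=6: a_6=1, p_6 = 1*153 + 130 = 283, q_6 = 1*20 + 17 = 37.
  i=7: a_7=3, p_7 = 3*283 + 153 = 1002, q_7 = 3*37 + 20 = 131.
q_7 = 131 > 57, so the last convergent with denominator <= 57 is p_6/q_6 = 283/37.
The closest fraction with denominator <= 57 is either p_6/q_6 or the intermediate fraction (k*p_6 + p_5)/(k*q_6 + q_5) with the largest k >= 1 whose denominator stays <= 57; these approach x as k grows, and every other convergent or intermediate fraction in range is farther away.
Largest k: floor((57 - q_5)/q_6) = floor((57 - 20)/37) = 1.
That gives (1*283 + 153)/(1*37 + 20) = 436/57.
Compare the errors: |x - 283/37| = |1002*37 - 283*131|/(131*37) = 1/4847, and |x - 436/57| = |1002*57 - 436*131|/(131*57) = 2/7467.
Cross-multiplying, 1*7467 = 7467 < 9694 = 2*4847, so 1/4847 is smaller: the convergent 283/37 is closer to x than 436/57.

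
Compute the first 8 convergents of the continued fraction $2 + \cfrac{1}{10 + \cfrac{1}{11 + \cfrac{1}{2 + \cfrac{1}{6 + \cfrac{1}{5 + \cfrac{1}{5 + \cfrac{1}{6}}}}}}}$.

2/1, 21/10, 233/111, 487/232, 3155/1503, 16262/7747, 84465/40238, 523052/249175

Using the convergent recurrence p_i = a_i*p_{i-1} + p_{i-2}, q_i = a_i*q_{i-1} + q_{i-2} with p_{-2}=0, p_{-1}=1, q_{-2}=1, q_{-1}=0:
  i=0: a_0=2, p_0 = 2*1 + 0 = 2, q_0 = 2*0 + 1 = 1.
  i=1: a_1=10, p_1 = 10*2 + 1 = 21, q_1 = 10*1 + 0 = 10.
  i=2: a_2=11, p_2 = 11*21 + 2 = 233, q_2 = 11*10 + 1 = 111.
  i=3: a_3=2, p_3 = 2*233 + 21 = 487, q_3 = 2*111 + 10 = 232.
  i=4: a_4=6, p_4 = 6*487 + 233 = 3155, q_4 = 6*232 + 111 = 1503.
  i=5: a_5=5, p_5 = 5*3155 + 487 = 16262, q_5 = 5*1503 + 232 = 7747.
  i=6: a_6=5, p_6 = 5*16262 + 3155 = 84465, q_6 = 5*7747 + 1503 = 40238.
  i=7: a_7=6, p_7 = 6*84465 + 16262 = 523052, q_7 = 6*40238 + 7747 = 249175.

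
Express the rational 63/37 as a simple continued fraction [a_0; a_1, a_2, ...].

[1; 1, 2, 2, 1, 3]

Run the Euclidean algorithm on 63 and 37; the successive quotients are the partial quotients a_0, a_1, ... (each step inverts the fractional part left over by the previous one):
  63 = 1*37 + 26, so a_0 = 1.
  37 = 1*26 + 11, so a_1 = 1.
  26 = 2*11 + 4, so a_2 = 2.
  11 = 2*4 + 3, so a_3 = 2.
  4 = 1*3 + 1, so a_4 = 1.
  3 = 3*1 + 0, so a_5 = 3.
The remainder reaches 0 after 6 divisions, so the expansion has 6 partial quotients, read off in order.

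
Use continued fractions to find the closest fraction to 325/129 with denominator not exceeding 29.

Expand x = 325/129 as a continued fraction with the Euclidean algorithm:
  325 = 2*129 + 67, so a_0 = 2.
  129 = 1*67 + 62, so a_1 = 1.
  67 = 1*62 + 5, so a_2 = 1.
  62 = 12*5 + 2, so a_3 = 12.
  5 = 2*2 + 1, so a_4 = 2.
  2 = 2*1 + 0, so a_5 = 2.
so x = [2; 1, 1, 12, 2, 2].
Convergents (p_i = a_i*p_{i-1} + p_{i-2}, q_i = a_i*q_{i-1} + q_{i-2} with p_{-2}=0, p_{-1}=1, q_{-2}=1, q_{-1}=0), until the denominator exceeds 29:
  i=0: a_0=2, p_0 = 2*1 + 0 = 2, q_0 = 2*0 + 1 = 1.
  i=1: a_1=1, p_1 = 1*2 + 1 = 3, q_1 = 1*1 + 0 = 1.
  i=2: a_2=1, p_2 = 1*3 + 2 = 5, q_2 = 1*1 + 1 = 2.
  i=3: a_3=12, p_3 = 12*5 + 3 = 63, q_3 = 12*2 + 1 = 25.
  i=4: a_4=2, p_4 = 2*63 + 5 = 131, q_4 = 2*25 + 2 = 52.
q_4 = 52 > 29, so the last convergent with denominator <= 29 is p_3/q_3 = 63/25.
The closest fraction with denominator <= 29 is either p_3/q_3 or the intermediate fraction (k*p_3 + p_2)/(k*q_3 + q_2) with the largest k >= 1 whose denominator stays <= 29; these approach x as k grows, and every other convergent or intermediate fraction in range is farther away.
Largest k: floor((29 - q_2)/q_3) = floor((29 - 2)/25) = 1.
That gives (1*63 + 5)/(1*25 + 2) = 68/27.
Compare the errors: |x - 63/25| = |325*25 - 63*129|/(129*25) = 2/3225, and |x - 68/27| = |325*27 - 68*129|/(129*27) = 3/3483.
Cross-multiplying, 2*3483 = 6966 < 9675 = 3*3225, so 2/3225 is smaller: the convergent 63/25 is closer to x than 68/27.

63/25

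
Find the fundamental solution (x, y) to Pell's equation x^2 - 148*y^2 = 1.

(x, y) = (73, 6)

First expand sqrt(148) as a continued fraction. With x_i = (sqrt(148) + m_i)/d_i and (m_0, d_0) = (0, 1): a_0 = floor(sqrt(148)) = 12, since 12^2 = 144 <= 148 < 169 = 13^2.
Iterate m_{i+1} = d_i*a_i - m_i, d_{i+1} = (148 - m_{i+1}^2)/d_i, a_{i+1} = floor((a_0 + m_{i+1})/d_{i+1}):
  m_1 = 1*12 - 0 = 12, d_1 = (148 - 12^2)/1 = 4/1 = 4, a_1 = floor((12 + 12)/4) = 6.
  m_2 = 4*6 - 12 = 12, d_2 = (148 - 12^2)/4 = 4/4 = 1, a_2 = floor((12 + 12)/1) = 24.
  m_3 = 1*24 - 12 = 12, d_3 = (148 - 12^2)/1 = 4/1 = 4: (m_3, d_3) = (m_1, d_1) = (12, 4), so from here the quotients repeat a_1, a_2; the period length is 2.
So sqrt(148) = [12; (6, 24)] with period length k = 2.
k is even, so the fundamental solution of x^2 - 148y^2 = 1 is (p_{k-1}, q_{k-1}) = (p_1, q_1); compute convergents through index 1.
Convergents (p_i = a_i*p_{i-1} + p_{i-2}, q_i = a_i*q_{i-1} + q_{i-2} with p_{-2}=0, p_{-1}=1, q_{-2}=1, q_{-1}=0):
  i=0: a_0=12, p_0 = 12*1 + 0 = 12, q_0 = 12*0 + 1 = 1.
  i=1: a_1=6, p_1 = 6*12 + 1 = 73, q_1 = 6*1 + 0 = 6.
Check: 73^2 - 148*6^2 = 5329 - 5328 = 1, so (x, y) = (73, 6) solves the equation, and by the theorem it is the least positive solution.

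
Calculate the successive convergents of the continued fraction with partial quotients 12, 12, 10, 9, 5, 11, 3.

Using the convergent recurrence p_i = a_i*p_{i-1} + p_{i-2}, q_i = a_i*q_{i-1} + q_{i-2} with p_{-2}=0, p_{-1}=1, q_{-2}=1, q_{-1}=0:
  i=0: a_0=12, p_0 = 12*1 + 0 = 12, q_0 = 12*0 + 1 = 1.
  i=1: a_1=12, p_1 = 12*12 + 1 = 145, q_1 = 12*1 + 0 = 12.
  i=2: a_2=10, p_2 = 10*145 + 12 = 1462, q_2 = 10*12 + 1 = 121.
  i=3: a_3=9, p_3 = 9*1462 + 145 = 13303, q_3 = 9*121 + 12 = 1101.
  i=4: a_4=5, p_4 = 5*13303 + 1462 = 67977, q_4 = 5*1101 + 121 = 5626.
  i=5: a_5=11, p_5 = 11*67977 + 13303 = 761050, q_5 = 11*5626 + 1101 = 62987.
  i=6: a_6=3, p_6 = 3*761050 + 67977 = 2351127, q_6 = 3*62987 + 5626 = 194587.

12/1, 145/12, 1462/121, 13303/1101, 67977/5626, 761050/62987, 2351127/194587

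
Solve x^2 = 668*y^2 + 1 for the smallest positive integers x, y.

First expand sqrt(668) as a continued fraction. With x_i = (sqrt(668) + m_i)/d_i and (m_0, d_0) = (0, 1): a_0 = floor(sqrt(668)) = 25, since 25^2 = 625 <= 668 < 676 = 26^2.
Iterate m_{i+1} = d_i*a_i - m_i, d_{i+1} = (668 - m_{i+1}^2)/d_i, a_{i+1} = floor((a_0 + m_{i+1})/d_{i+1}):
  m_1 = 1*25 - 0 = 25, d_1 = (668 - 25^2)/1 = 43/1 = 43, a_1 = floor((25 + 25)/43) = 1.
  m_2 = 43*1 - 25 = 18, d_2 = (668 - 18^2)/43 = 344/43 = 8, a_2 = floor((25 + 18)/8) = 5.
  m_3 = 8*5 - 18 = 22, d_3 = (668 - 22^2)/8 = 184/8 = 23, a_3 = floor((25 + 22)/23) = 2.
  m_4 = 23*2 - 22 = 24, d_4 = (668 - 24^2)/23 = 92/23 = 4, a_4 = floor((25 + 24)/4) = 12.
  m_5 = 4*12 - 24 = 24, d_5 = (668 - 24^2)/4 = 92/4 = 23, a_5 = floor((25 + 24)/23) = 2.
  m_6 = 23*2 - 24 = 22, d_6 = (668 - 22^2)/23 = 184/23 = 8, a_6 = floor((25 + 22)/8) = 5.
  m_7 = 8*5 - 22 = 18, d_7 = (668 - 18^2)/8 = 344/8 = 43, a_7 = floor((25 + 18)/43) = 1.
  m_8 = 43*1 - 18 = 25, d_8 = (668 - 25^2)/43 = 43/43 = 1, a_8 = floor((25 + 25)/1) = 50.
  m_9 = 1*50 - 25 = 25, d_9 = (668 - 25^2)/1 = 43/1 = 43: (m_9, d_9) = (m_1, d_1) = (25, 43), so from here the quotients repeat a_1, ..., a_8; the period length is 8.
So sqrt(668) = [25; (1, 5, 2, 12, 2, 5, 1, 50)] with period length k = 8.
k is even, so the fundamental solution of x^2 - 668y^2 = 1 is (p_{k-1}, q_{k-1}) = (p_7, q_7); compute convergents through index 7.
Convergents (p_i = a_i*p_{i-1} + p_{i-2}, q_i = a_i*q_{i-1} + q_{i-2} with p_{-2}=0, p_{-1}=1, q_{-2}=1, q_{-1}=0):
  i=0: a_0=25, p_0 = 25*1 + 0 = 25, q_0 = 25*0 + 1 = 1.
  i=1: a_1=1, p_1 = 1*25 + 1 = 26, q_1 = 1*1 + 0 = 1.
  i=2: a_2=5, p_2 = 5*26 + 25 = 155, q_2 = 5*1 + 1 = 6.
  i=3: a_3=2, p_3 = 2*155 + 26 = 336, q_3 = 2*6 + 1 = 13.
  i=4: a_4=12, p_4 = 12*336 + 155 = 4187, q_4 = 12*13 + 6 = 162.
  i=5: a_5=2, p_5 = 2*4187 + 336 = 8710, q_5 = 2*162 + 13 = 337.
  i=6: a_6=5, p_6 = 5*8710 + 4187 = 47737, q_6 = 5*337 + 162 = 1847.
  i=7: a_7=1, p_7 = 1*47737 + 8710 = 56447, q_7 = 1*1847 + 337 = 2184.
Check: 56447^2 - 668*2184^2 = 3186263809 - 3186263808 = 1, so (x, y) = (56447, 2184) solves the equation, and by the theorem it is the least positive solution.

(x, y) = (56447, 2184)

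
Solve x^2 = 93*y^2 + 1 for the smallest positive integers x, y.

(x, y) = (12151, 1260)

First expand sqrt(93) as a continued fraction. With x_i = (sqrt(93) + m_i)/d_i and (m_0, d_0) = (0, 1): a_0 = floor(sqrt(93)) = 9, since 9^2 = 81 <= 93 < 100 = 10^2.
Iterate m_{i+1} = d_i*a_i - m_i, d_{i+1} = (93 - m_{i+1}^2)/d_i, a_{i+1} = floor((a_0 + m_{i+1})/d_{i+1}):
  m_1 = 1*9 - 0 = 9, d_1 = (93 - 9^2)/1 = 12/1 = 12, a_1 = floor((9 + 9)/12) = 1.
  m_2 = 12*1 - 9 = 3, d_2 = (93 - 3^2)/12 = 84/12 = 7, a_2 = floor((9 + 3)/7) = 1.
  m_3 = 7*1 - 3 = 4, d_3 = (93 - 4^2)/7 = 77/7 = 11, a_3 = floor((9 + 4)/11) = 1.
  m_4 = 11*1 - 4 = 7, d_4 = (93 - 7^2)/11 = 44/11 = 4, a_4 = floor((9 + 7)/4) = 4.
  m_5 = 4*4 - 7 = 9, d_5 = (93 - 9^2)/4 = 12/4 = 3, a_5 = floor((9 + 9)/3) = 6.
  m_6 = 3*6 - 9 = 9, d_6 = (93 - 9^2)/3 = 12/3 = 4, a_6 = floor((9 + 9)/4) = 4.
  m_7 = 4*4 - 9 = 7, d_7 = (93 - 7^2)/4 = 44/4 = 11, a_7 = floor((9 + 7)/11) = 1.
  m_8 = 11*1 - 7 = 4, d_8 = (93 - 4^2)/11 = 77/11 = 7, a_8 = floor((9 + 4)/7) = 1.
  m_9 = 7*1 - 4 = 3, d_9 = (93 - 3^2)/7 = 84/7 = 12, a_9 = floor((9 + 3)/12) = 1.
  m_10 = 12*1 - 3 = 9, d_10 = (93 - 9^2)/12 = 12/12 = 1, a_10 = floor((9 + 9)/1) = 18.
  m_11 = 1*18 - 9 = 9, d_11 = (93 - 9^2)/1 = 12/1 = 12: (m_11, d_11) = (m_1, d_1) = (9, 12), so from here the quotients repeat a_1, ..., a_10; the period length is 10.
So sqrt(93) = [9; (1, 1, 1, 4, 6, 4, 1, 1, 1, 18)] with period length k = 10.
k is even, so the fundamental solution of x^2 - 93y^2 = 1 is (p_{k-1}, q_{k-1}) = (p_9, q_9); compute convergents through index 9.
Convergents (p_i = a_i*p_{i-1} + p_{i-2}, q_i = a_i*q_{i-1} + q_{i-2} with p_{-2}=0, p_{-1}=1, q_{-2}=1, q_{-1}=0):
  i=0: a_0=9, p_0 = 9*1 + 0 = 9, q_0 = 9*0 + 1 = 1.
  i=1: a_1=1, p_1 = 1*9 + 1 = 10, q_1 = 1*1 + 0 = 1.
  i=2: a_2=1, p_2 = 1*10 + 9 = 19, q_2 = 1*1 + 1 = 2.
  i=3: a_3=1, p_3 = 1*19 + 10 = 29, q_3 = 1*2 + 1 = 3.
  i=4: a_4=4, p_4 = 4*29 + 19 = 135, q_4 = 4*3 + 2 = 14.
  i=5: a_5=6, p_5 = 6*135 + 29 = 839, q_5 = 6*14 + 3 = 87.
  i=6: a_6=4, p_6 = 4*839 + 135 = 3491, q_6 = 4*87 + 14 = 362.
  i=7: a_7=1, p_7 = 1*3491 + 839 = 4330, q_7 = 1*362 + 87 = 449.
  i=8: a_8=1, p_8 = 1*4330 + 3491 = 7821, q_8 = 1*449 + 362 = 811.
  i=9: a_9=1, p_9 = 1*7821 + 4330 = 12151, q_9 = 1*811 + 449 = 1260.
Check: 12151^2 - 93*1260^2 = 147646801 - 147646800 = 1, so (x, y) = (12151, 1260) solves the equation, and by the theorem it is the least positive solution.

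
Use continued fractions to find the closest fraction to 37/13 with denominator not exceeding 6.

17/6

Expand x = 37/13 as a continued fraction with the Euclidean algorithm:
  37 = 2*13 + 11, so a_0 = 2.
  13 = 1*11 + 2, so a_1 = 1.
  11 = 5*2 + 1, so a_2 = 5.
  2 = 2*1 + 0, so a_3 = 2.
so x = [2; 1, 5, 2].
Convergents (p_i = a_i*p_{i-1} + p_{i-2}, q_i = a_i*q_{i-1} + q_{i-2} with p_{-2}=0, p_{-1}=1, q_{-2}=1, q_{-1}=0), until the denominator exceeds 6:
  i=0: a_0=2, p_0 = 2*1 + 0 = 2, q_0 = 2*0 + 1 = 1.
  i=1: a_1=1, p_1 = 1*2 + 1 = 3, q_1 = 1*1 + 0 = 1.
  i=2: a_2=5, p_2 = 5*3 + 2 = 17, q_2 = 5*1 + 1 = 6.
  i=3: a_3=2, p_3 = 2*17 + 3 = 37, q_3 = 2*6 + 1 = 13.
q_3 = 13 > 6, so the last convergent with denominator <= 6 is p_2/q_2 = 17/6.
The closest fraction with denominator <= 6 is either p_2/q_2 or the intermediate fraction (k*p_2 + p_1)/(k*q_2 + q_1) with the largest k >= 1 whose denominator stays <= 6; these approach x as k grows, and every other convergent or intermediate fraction in range is farther away.
Largest k: floor((6 - q_1)/q_2) = floor((6 - 1)/6) = 0.
Since k = 0, no intermediate fraction beyond p_2/q_2 has denominator <= 6, so the convergent 17/6 is the closest (its error is |37*6 - 17*13|/(13*6) = 1/78).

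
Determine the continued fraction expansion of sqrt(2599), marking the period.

[50; (1, 49, 1, 100)]

Write x_i = (sqrt(2599) + m_i)/d_i with (m_0, d_0) = (0, 1). a_0 = floor(sqrt(2599)) = 50, since 50^2 = 2500 <= 2599 < 2601 = 51^2.
Iterate m_{i+1} = d_i*a_i - m_i, d_{i+1} = (2599 - m_{i+1}^2)/d_i, a_{i+1} = floor((a_0 + m_{i+1})/d_{i+1}):
  m_1 = 1*50 - 0 = 50, d_1 = (2599 - 50^2)/1 = 99/1 = 99, a_1 = floor((50 + 50)/99) = 1.
  m_2 = 99*1 - 50 = 49, d_2 = (2599 - 49^2)/99 = 198/99 = 2, a_2 = floor((50 + 49)/2) = 49.
  m_3 = 2*49 - 49 = 49, d_3 = (2599 - 49^2)/2 = 198/2 = 99, a_3 = floor((50 + 49)/99) = 1.
  m_4 = 99*1 - 49 = 50, d_4 = (2599 - 50^2)/99 = 99/99 = 1, a_4 = floor((50 + 50)/1) = 100.
  m_5 = 1*100 - 50 = 50, d_5 = (2599 - 50^2)/1 = 99/1 = 99: (m_5, d_5) = (m_1, d_1) = (50, 99), so from here the quotients repeat a_1, ..., a_4; the period length is 4.
Hence the expansion of sqrt(2599) is a_0 = 50 followed by the repeating block 1, 49, 1, 100 (period 4).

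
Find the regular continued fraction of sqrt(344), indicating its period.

[18; (1, 1, 4, 1, 3, 1, 4, 1, 1, 36)]

Write x_i = (sqrt(344) + m_i)/d_i with (m_0, d_0) = (0, 1). a_0 = floor(sqrt(344)) = 18, since 18^2 = 324 <= 344 < 361 = 19^2.
Iterate m_{i+1} = d_i*a_i - m_i, d_{i+1} = (344 - m_{i+1}^2)/d_i, a_{i+1} = floor((a_0 + m_{i+1})/d_{i+1}):
  m_1 = 1*18 - 0 = 18, d_1 = (344 - 18^2)/1 = 20/1 = 20, a_1 = floor((18 + 18)/20) = 1.
  m_2 = 20*1 - 18 = 2, d_2 = (344 - 2^2)/20 = 340/20 = 17, a_2 = floor((18 + 2)/17) = 1.
  m_3 = 17*1 - 2 = 15, d_3 = (344 - 15^2)/17 = 119/17 = 7, a_3 = floor((18 + 15)/7) = 4.
  m_4 = 7*4 - 15 = 13, d_4 = (344 - 13^2)/7 = 175/7 = 25, a_4 = floor((18 + 13)/25) = 1.
  m_5 = 25*1 - 13 = 12, d_5 = (344 - 12^2)/25 = 200/25 = 8, a_5 = floor((18 + 12)/8) = 3.
  m_6 = 8*3 - 12 = 12, d_6 = (344 - 12^2)/8 = 200/8 = 25, a_6 = floor((18 + 12)/25) = 1.
  m_7 = 25*1 - 12 = 13, d_7 = (344 - 13^2)/25 = 175/25 = 7, a_7 = floor((18 + 13)/7) = 4.
  m_8 = 7*4 - 13 = 15, d_8 = (344 - 15^2)/7 = 119/7 = 17, a_8 = floor((18 + 15)/17) = 1.
  m_9 = 17*1 - 15 = 2, d_9 = (344 - 2^2)/17 = 340/17 = 20, a_9 = floor((18 + 2)/20) = 1.
  m_10 = 20*1 - 2 = 18, d_10 = (344 - 18^2)/20 = 20/20 = 1, a_10 = floor((18 + 18)/1) = 36.
  m_11 = 1*36 - 18 = 18, d_11 = (344 - 18^2)/1 = 20/1 = 20: (m_11, d_11) = (m_1, d_1) = (18, 20), so from here the quotients repeat a_1, ..., a_10; the period length is 10.
Hence the expansion of sqrt(344) is a_0 = 18 followed by the repeating block 1, 1, 4, 1, 3, 1, 4, 1, 1, 36 (period 10).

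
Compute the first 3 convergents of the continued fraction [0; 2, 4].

0/1, 1/2, 4/9

Using the convergent recurrence p_i = a_i*p_{i-1} + p_{i-2}, q_i = a_i*q_{i-1} + q_{i-2} with p_{-2}=0, p_{-1}=1, q_{-2}=1, q_{-1}=0:
  i=0: a_0=0, p_0 = 0*1 + 0 = 0, q_0 = 0*0 + 1 = 1.
  i=1: a_1=2, p_1 = 2*0 + 1 = 1, q_1 = 2*1 + 0 = 2.
  i=2: a_2=4, p_2 = 4*1 + 0 = 4, q_2 = 4*2 + 1 = 9.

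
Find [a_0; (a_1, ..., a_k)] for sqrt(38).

Write x_i = (sqrt(38) + m_i)/d_i with (m_0, d_0) = (0, 1). a_0 = floor(sqrt(38)) = 6, since 6^2 = 36 <= 38 < 49 = 7^2.
Iterate m_{i+1} = d_i*a_i - m_i, d_{i+1} = (38 - m_{i+1}^2)/d_i, a_{i+1} = floor((a_0 + m_{i+1})/d_{i+1}):
  m_1 = 1*6 - 0 = 6, d_1 = (38 - 6^2)/1 = 2/1 = 2, a_1 = floor((6 + 6)/2) = 6.
  m_2 = 2*6 - 6 = 6, d_2 = (38 - 6^2)/2 = 2/2 = 1, a_2 = floor((6 + 6)/1) = 12.
  m_3 = 1*12 - 6 = 6, d_3 = (38 - 6^2)/1 = 2/1 = 2: (m_3, d_3) = (m_1, d_1) = (6, 2), so from here the quotients repeat a_1, a_2; the period length is 2.
Hence the expansion of sqrt(38) is a_0 = 6 followed by the repeating block 6, 12 (period 2).

[6; (6, 12)]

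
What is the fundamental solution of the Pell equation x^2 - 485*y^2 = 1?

First expand sqrt(485) as a continued fraction. With x_i = (sqrt(485) + m_i)/d_i and (m_0, d_0) = (0, 1): a_0 = floor(sqrt(485)) = 22, since 22^2 = 484 <= 485 < 529 = 23^2.
Iterate m_{i+1} = d_i*a_i - m_i, d_{i+1} = (485 - m_{i+1}^2)/d_i, a_{i+1} = floor((a_0 + m_{i+1})/d_{i+1}):
  m_1 = 1*22 - 0 = 22, d_1 = (485 - 22^2)/1 = 1/1 = 1, a_1 = floor((22 + 22)/1) = 44.
  m_2 = 1*44 - 22 = 22, d_2 = (485 - 22^2)/1 = 1/1 = 1: (m_2, d_2) = (m_1, d_1) = (22, 1), so from here the quotient a_1 repeats; the period length is 1.
So sqrt(485) = [22; (44)] with period length k = 1.
k is odd, so (p_{k-1}, q_{k-1}) only solves x^2 - 485y^2 = -1 and the fundamental solution of x^2 - 485y^2 = 1 is (p_{2k-1}, q_{2k-1}) = (p_1, q_1); compute convergents through index 1, running through the period twice.
Convergents (p_i = a_i*p_{i-1} + p_{i-2}, q_i = a_i*q_{i-1} + q_{i-2} with p_{-2}=0, p_{-1}=1, q_{-2}=1, q_{-1}=0):
  i=0: a_0=22, p_0 = 22*1 + 0 = 22, q_0 = 22*0 + 1 = 1.
  i=1: a_1=44, p_1 = 44*22 + 1 = 969, q_1 = 44*1 + 0 = 44.
Indeed p_0^2 - 485*q_0^2 = 484 - 485 = -1, not +1.
Check: 969^2 - 485*44^2 = 938961 - 938960 = 1, so (x, y) = (969, 44) solves the equation, and by the theorem it is the least positive solution.

(x, y) = (969, 44)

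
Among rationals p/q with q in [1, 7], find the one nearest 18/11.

5/3

Expand x = 18/11 as a continued fraction with the Euclidean algorithm:
  18 = 1*11 + 7, so a_0 = 1.
  11 = 1*7 + 4, so a_1 = 1.
  7 = 1*4 + 3, so a_2 = 1.
  4 = 1*3 + 1, so a_3 = 1.
  3 = 3*1 + 0, so a_4 = 3.
so x = [1; 1, 1, 1, 3].
Convergents (p_i = a_i*p_{i-1} + p_{i-2}, q_i = a_i*q_{i-1} + q_{i-2} with p_{-2}=0, p_{-1}=1, q_{-2}=1, q_{-1}=0), until the denominator exceeds 7:
  i=0: a_0=1, p_0 = 1*1 + 0 = 1, q_0 = 1*0 + 1 = 1.
  i=1: a_1=1, p_1 = 1*1 + 1 = 2, q_1 = 1*1 + 0 = 1.
  i=2: a_2=1, p_2 = 1*2 + 1 = 3, q_2 = 1*1 + 1 = 2.
  i=3: a_3=1, p_3 = 1*3 + 2 = 5, q_3 = 1*2 + 1 = 3.
  i=4: a_4=3, p_4 = 3*5 + 3 = 18, q_4 = 3*3 + 2 = 11.
q_4 = 11 > 7, so the last convergent with denominator <= 7 is p_3/q_3 = 5/3.
The closest fraction with denominator <= 7 is either p_3/q_3 or the intermediate fraction (k*p_3 + p_2)/(k*q_3 + q_2) with the largest k >= 1 whose denominator stays <= 7; these approach x as k grows, and every other convergent or intermediate fraction in range is farther away.
Largest k: floor((7 - q_2)/q_3) = floor((7 - 2)/3) = 1.
That gives (1*5 + 3)/(1*3 + 2) = 8/5.
Compare the errors: |x - 5/3| = |18*3 - 5*11|/(11*3) = 1/33, and |x - 8/5| = |18*5 - 8*11|/(11*5) = 2/55.
Cross-multiplying, 1*55 = 55 < 66 = 2*33, so 1/33 is smaller: the convergent 5/3 is closer to x than 8/5.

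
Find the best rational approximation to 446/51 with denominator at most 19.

35/4

Expand x = 446/51 as a continued fraction with the Euclidean algorithm:
  446 = 8*51 + 38, so a_0 = 8.
  51 = 1*38 + 13, so a_1 = 1.
  38 = 2*13 + 12, so a_2 = 2.
  13 = 1*12 + 1, so a_3 = 1.
  12 = 12*1 + 0, so a_4 = 12.
so x = [8; 1, 2, 1, 12].
Convergents (p_i = a_i*p_{i-1} + p_{i-2}, q_i = a_i*q_{i-1} + q_{i-2} with p_{-2}=0, p_{-1}=1, q_{-2}=1, q_{-1}=0), until the denominator exceeds 19:
  i=0: a_0=8, p_0 = 8*1 + 0 = 8, q_0 = 8*0 + 1 = 1.
  i=1: a_1=1, p_1 = 1*8 + 1 = 9, q_1 = 1*1 + 0 = 1.
  i=2: a_2=2, p_2 = 2*9 + 8 = 26, q_2 = 2*1 + 1 = 3.
  i=3: a_3=1, p_3 = 1*26 + 9 = 35, q_3 = 1*3 + 1 = 4.
  i=4: a_4=12, p_4 = 12*35 + 26 = 446, q_4 = 12*4 + 3 = 51.
q_4 = 51 > 19, so the last convergent with denominator <= 19 is p_3/q_3 = 35/4.
The closest fraction with denominator <= 19 is either p_3/q_3 or the intermediate fraction (k*p_3 + p_2)/(k*q_3 + q_2) with the largest k >= 1 whose denominator stays <= 19; these approach x as k grows, and every other convergent or intermediate fraction in range is farther away.
Largest k: floor((19 - q_2)/q_3) = floor((19 - 3)/4) = 4.
That gives (4*35 + 26)/(4*4 + 3) = 166/19.
Compare the errors: |x - 35/4| = |446*4 - 35*51|/(51*4) = 1/204, and |x - 166/19| = |446*19 - 166*51|/(51*19) = 8/969.
Cross-multiplying, 1*969 = 969 < 1632 = 8*204, so 1/204 is smaller: the convergent 35/4 is closer to x than 166/19.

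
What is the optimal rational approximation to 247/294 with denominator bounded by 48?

21/25

Expand x = 247/294 as a continued fraction with the Euclidean algorithm:
  247 = 0*294 + 247, so a_0 = 0.
  294 = 1*247 + 47, so a_1 = 1.
  247 = 5*47 + 12, so a_2 = 5.
  47 = 3*12 + 11, so a_3 = 3.
  12 = 1*11 + 1, so a_4 = 1.
  11 = 11*1 + 0, so a_5 = 11.
so x = [0; 1, 5, 3, 1, 11].
Convergents (p_i = a_i*p_{i-1} + p_{i-2}, q_i = a_i*q_{i-1} + q_{i-2} with p_{-2}=0, p_{-1}=1, q_{-2}=1, q_{-1}=0), until the denominator exceeds 48:
  i=0: a_0=0, p_0 = 0*1 + 0 = 0, q_0 = 0*0 + 1 = 1.
  i=1: a_1=1, p_1 = 1*0 + 1 = 1, q_1 = 1*1 + 0 = 1.
  i=2: a_2=5, p_2 = 5*1 + 0 = 5, q_2 = 5*1 + 1 = 6.
  i=3: a_3=3, p_3 = 3*5 + 1 = 16, q_3 = 3*6 + 1 = 19.
  i=4: a_4=1, p_4 = 1*16 + 5 = 21, q_4 = 1*19 + 6 = 25.
  i=5: a_5=11, p_5 = 11*21 + 16 = 247, q_5 = 11*25 + 19 = 294.
q_5 = 294 > 48, so the last convergent with denominator <= 48 is p_4/q_4 = 21/25.
The closest fraction with denominator <= 48 is either p_4/q_4 or the intermediate fraction (k*p_4 + p_3)/(k*q_4 + q_3) with the largest k >= 1 whose denominator stays <= 48; these approach x as k grows, and every other convergent or intermediate fraction in range is farther away.
Largest k: floor((48 - q_3)/q_4) = floor((48 - 19)/25) = 1.
That gives (1*21 + 16)/(1*25 + 19) = 37/44.
Compare the errors: |x - 21/25| = |247*25 - 21*294|/(294*25) = 1/7350, and |x - 37/44| = |247*44 - 37*294|/(294*44) = 10/12936.
Cross-multiplying, 1*12936 = 12936 < 73500 = 10*7350, so 1/7350 is smaller: the convergent 21/25 is closer to x than 37/44.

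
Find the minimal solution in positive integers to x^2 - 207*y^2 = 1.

First expand sqrt(207) as a continued fraction. With x_i = (sqrt(207) + m_i)/d_i and (m_0, d_0) = (0, 1): a_0 = floor(sqrt(207)) = 14, since 14^2 = 196 <= 207 < 225 = 15^2.
Iterate m_{i+1} = d_i*a_i - m_i, d_{i+1} = (207 - m_{i+1}^2)/d_i, a_{i+1} = floor((a_0 + m_{i+1})/d_{i+1}):
  m_1 = 1*14 - 0 = 14, d_1 = (207 - 14^2)/1 = 11/1 = 11, a_1 = floor((14 + 14)/11) = 2.
  m_2 = 11*2 - 14 = 8, d_2 = (207 - 8^2)/11 = 143/11 = 13, a_2 = floor((14 + 8)/13) = 1.
  m_3 = 13*1 - 8 = 5, d_3 = (207 - 5^2)/13 = 182/13 = 14, a_3 = floor((14 + 5)/14) = 1.
  m_4 = 14*1 - 5 = 9, d_4 = (207 - 9^2)/14 = 126/14 = 9, a_4 = floor((14 + 9)/9) = 2.
  m_5 = 9*2 - 9 = 9, d_5 = (207 - 9^2)/9 = 126/9 = 14, a_5 = floor((14 + 9)/14) = 1.
  m_6 = 14*1 - 9 = 5, d_6 = (207 - 5^2)/14 = 182/14 = 13, a_6 = floor((14 + 5)/13) = 1.
  m_7 = 13*1 - 5 = 8, d_7 = (207 - 8^2)/13 = 143/13 = 11, a_7 = floor((14 + 8)/11) = 2.
  m_8 = 11*2 - 8 = 14, d_8 = (207 - 14^2)/11 = 11/11 = 1, a_8 = floor((14 + 14)/1) = 28.
  m_9 = 1*28 - 14 = 14, d_9 = (207 - 14^2)/1 = 11/1 = 11: (m_9, d_9) = (m_1, d_1) = (14, 11), so from here the quotients repeat a_1, ..., a_8; the period length is 8.
So sqrt(207) = [14; (2, 1, 1, 2, 1, 1, 2, 28)] with period length k = 8.
k is even, so the fundamental solution of x^2 - 207y^2 = 1 is (p_{k-1}, q_{k-1}) = (p_7, q_7); compute convergents through index 7.
Convergents (p_i = a_i*p_{i-1} + p_{i-2}, q_i = a_i*q_{i-1} + q_{i-2} with p_{-2}=0, p_{-1}=1, q_{-2}=1, q_{-1}=0):
  i=0: a_0=14, p_0 = 14*1 + 0 = 14, q_0 = 14*0 + 1 = 1.
  i=1: a_1=2, p_1 = 2*14 + 1 = 29, q_1 = 2*1 + 0 = 2.
  i=2: a_2=1, p_2 = 1*29 + 14 = 43, q_2 = 1*2 + 1 = 3.
  i=3: a_3=1, p_3 = 1*43 + 29 = 72, q_3 = 1*3 + 2 = 5.
  i=4: a_4=2, p_4 = 2*72 + 43 = 187, q_4 = 2*5 + 3 = 13.
  i=5: a_5=1, p_5 = 1*187 + 72 = 259, q_5 = 1*13 + 5 = 18.
  i=6: a_6=1, p_6 = 1*259 + 187 = 446, q_6 = 1*18 + 13 = 31.
  i=7: a_7=2, p_7 = 2*446 + 259 = 1151, q_7 = 2*31 + 18 = 80.
Check: 1151^2 - 207*80^2 = 1324801 - 1324800 = 1, so (x, y) = (1151, 80) solves the equation, and by the theorem it is the least positive solution.

(x, y) = (1151, 80)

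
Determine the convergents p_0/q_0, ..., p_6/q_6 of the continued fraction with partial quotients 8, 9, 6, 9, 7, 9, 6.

8/1, 73/9, 446/55, 4087/504, 29055/3583, 265582/32751, 1622547/200089

Using the convergent recurrence p_i = a_i*p_{i-1} + p_{i-2}, q_i = a_i*q_{i-1} + q_{i-2} with p_{-2}=0, p_{-1}=1, q_{-2}=1, q_{-1}=0:
  i=0: a_0=8, p_0 = 8*1 + 0 = 8, q_0 = 8*0 + 1 = 1.
  i=1: a_1=9, p_1 = 9*8 + 1 = 73, q_1 = 9*1 + 0 = 9.
  i=2: a_2=6, p_2 = 6*73 + 8 = 446, q_2 = 6*9 + 1 = 55.
  i=3: a_3=9, p_3 = 9*446 + 73 = 4087, q_3 = 9*55 + 9 = 504.
  i=4: a_4=7, p_4 = 7*4087 + 446 = 29055, q_4 = 7*504 + 55 = 3583.
  i=5: a_5=9, p_5 = 9*29055 + 4087 = 265582, q_5 = 9*3583 + 504 = 32751.
  i=6: a_6=6, p_6 = 6*265582 + 29055 = 1622547, q_6 = 6*32751 + 3583 = 200089.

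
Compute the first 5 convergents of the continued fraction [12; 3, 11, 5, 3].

12/1, 37/3, 419/34, 2132/173, 6815/553

Using the convergent recurrence p_i = a_i*p_{i-1} + p_{i-2}, q_i = a_i*q_{i-1} + q_{i-2} with p_{-2}=0, p_{-1}=1, q_{-2}=1, q_{-1}=0:
  i=0: a_0=12, p_0 = 12*1 + 0 = 12, q_0 = 12*0 + 1 = 1.
  i=1: a_1=3, p_1 = 3*12 + 1 = 37, q_1 = 3*1 + 0 = 3.
  i=2: a_2=11, p_2 = 11*37 + 12 = 419, q_2 = 11*3 + 1 = 34.
  i=3: a_3=5, p_3 = 5*419 + 37 = 2132, q_3 = 5*34 + 3 = 173.
  i=4: a_4=3, p_4 = 3*2132 + 419 = 6815, q_4 = 3*173 + 34 = 553.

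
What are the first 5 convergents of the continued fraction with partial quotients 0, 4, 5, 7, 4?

Using the convergent recurrence p_i = a_i*p_{i-1} + p_{i-2}, q_i = a_i*q_{i-1} + q_{i-2} with p_{-2}=0, p_{-1}=1, q_{-2}=1, q_{-1}=0:
  i=0: a_0=0, p_0 = 0*1 + 0 = 0, q_0 = 0*0 + 1 = 1.
  i=1: a_1=4, p_1 = 4*0 + 1 = 1, q_1 = 4*1 + 0 = 4.
  i=2: a_2=5, p_2 = 5*1 + 0 = 5, q_2 = 5*4 + 1 = 21.
  i=3: a_3=7, p_3 = 7*5 + 1 = 36, q_3 = 7*21 + 4 = 151.
  i=4: a_4=4, p_4 = 4*36 + 5 = 149, q_4 = 4*151 + 21 = 625.

0/1, 1/4, 5/21, 36/151, 149/625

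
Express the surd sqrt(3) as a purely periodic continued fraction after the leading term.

Write x_i = (sqrt(3) + m_i)/d_i with (m_0, d_0) = (0, 1). a_0 = floor(sqrt(3)) = 1, since 1^2 = 1 <= 3 < 4 = 2^2.
Iterate m_{i+1} = d_i*a_i - m_i, d_{i+1} = (3 - m_{i+1}^2)/d_i, a_{i+1} = floor((a_0 + m_{i+1})/d_{i+1}):
  m_1 = 1*1 - 0 = 1, d_1 = (3 - 1^2)/1 = 2/1 = 2, a_1 = floor((1 + 1)/2) = 1.
  m_2 = 2*1 - 1 = 1, d_2 = (3 - 1^2)/2 = 2/2 = 1, a_2 = floor((1 + 1)/1) = 2.
  m_3 = 1*2 - 1 = 1, d_3 = (3 - 1^2)/1 = 2/1 = 2: (m_3, d_3) = (m_1, d_1) = (1, 2), so from here the quotients repeat a_1, a_2; the period length is 2.
Hence the expansion of sqrt(3) is a_0 = 1 followed by the repeating block 1, 2 (period 2).

[1; (1, 2)]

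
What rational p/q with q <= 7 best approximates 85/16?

Expand x = 85/16 as a continued fraction with the Euclidean algorithm:
  85 = 5*16 + 5, so a_0 = 5.
  16 = 3*5 + 1, so a_1 = 3.
  5 = 5*1 + 0, so a_2 = 5.
so x = [5; 3, 5].
Convergents (p_i = a_i*p_{i-1} + p_{i-2}, q_i = a_i*q_{i-1} + q_{i-2} with p_{-2}=0, p_{-1}=1, q_{-2}=1, q_{-1}=0), until the denominator exceeds 7:
  i=0: a_0=5, p_0 = 5*1 + 0 = 5, q_0 = 5*0 + 1 = 1.
  i=1: a_1=3, p_1 = 3*5 + 1 = 16, q_1 = 3*1 + 0 = 3.
  i=2: a_2=5, p_2 = 5*16 + 5 = 85, q_2 = 5*3 + 1 = 16.
q_2 = 16 > 7, so the last convergent with denominator <= 7 is p_1/q_1 = 16/3.
The closest fraction with denominator <= 7 is either p_1/q_1 or the intermediate fraction (k*p_1 + p_0)/(k*q_1 + q_0) with the largest k >= 1 whose denominator stays <= 7; these approach x as k grows, and every other convergent or intermediate fraction in range is farther away.
Largest k: floor((7 - q_0)/q_1) = floor((7 - 1)/3) = 2.
That gives (2*16 + 5)/(2*3 + 1) = 37/7.
Compare the errors: |x - 16/3| = |85*3 - 16*16|/(16*3) = 1/48, and |x - 37/7| = |85*7 - 37*16|/(16*7) = 3/112.
Cross-multiplying, 1*112 = 112 < 144 = 3*48, so 1/48 is smaller: the convergent 16/3 is closer to x than 37/7.

16/3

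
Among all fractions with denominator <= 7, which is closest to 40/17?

Expand x = 40/17 as a continued fraction with the Euclidean algorithm:
  40 = 2*17 + 6, so a_0 = 2.
  17 = 2*6 + 5, so a_1 = 2.
  6 = 1*5 + 1, so a_2 = 1.
  5 = 5*1 + 0, so a_3 = 5.
so x = [2; 2, 1, 5].
Convergents (p_i = a_i*p_{i-1} + p_{i-2}, q_i = a_i*q_{i-1} + q_{i-2} with p_{-2}=0, p_{-1}=1, q_{-2}=1, q_{-1}=0), until the denominator exceeds 7:
  i=0: a_0=2, p_0 = 2*1 + 0 = 2, q_0 = 2*0 + 1 = 1.
  i=1: a_1=2, p_1 = 2*2 + 1 = 5, q_1 = 2*1 + 0 = 2.
  i=2: a_2=1, p_2 = 1*5 + 2 = 7, q_2 = 1*2 + 1 = 3.
  i=3: a_3=5, p_3 = 5*7 + 5 = 40, q_3 = 5*3 + 2 = 17.
q_3 = 17 > 7, so the last convergent with denominator <= 7 is p_2/q_2 = 7/3.
The closest fraction with denominator <= 7 is either p_2/q_2 or the intermediate fraction (k*p_2 + p_1)/(k*q_2 + q_1) with the largest k >= 1 whose denominator stays <= 7; these approach x as k grows, and every other convergent or intermediate fraction in range is farther away.
Largest k: floor((7 - q_1)/q_2) = floor((7 - 2)/3) = 1.
That gives (1*7 + 5)/(1*3 + 2) = 12/5.
Compare the errors: |x - 7/3| = |40*3 - 7*17|/(17*3) = 1/51, and |x - 12/5| = |40*5 - 12*17|/(17*5) = 4/85.
Cross-multiplying, 1*85 = 85 < 204 = 4*51, so 1/51 is smaller: the convergent 7/3 is closer to x than 12/5.

7/3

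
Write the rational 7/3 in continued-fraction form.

Run the Euclidean algorithm on 7 and 3; the successive quotients are the partial quotients a_0, a_1, ... (each step inverts the fractional part left over by the previous one):
  7 = 2*3 + 1, so a_0 = 2.
  3 = 3*1 + 0, so a_1 = 3.
The remainder reaches 0 after 2 divisions, so the expansion has 2 partial quotients, read off in order.

[2; 3]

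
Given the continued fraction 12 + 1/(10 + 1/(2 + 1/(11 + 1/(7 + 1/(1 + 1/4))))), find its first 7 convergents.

Using the convergent recurrence p_i = a_i*p_{i-1} + p_{i-2}, q_i = a_i*q_{i-1} + q_{i-2} with p_{-2}=0, p_{-1}=1, q_{-2}=1, q_{-1}=0:
  i=0: a_0=12, p_0 = 12*1 + 0 = 12, q_0 = 12*0 + 1 = 1.
  i=1: a_1=10, p_1 = 10*12 + 1 = 121, q_1 = 10*1 + 0 = 10.
  i=2: a_2=2, p_2 = 2*121 + 12 = 254, q_2 = 2*10 + 1 = 21.
  i=3: a_3=11, p_3 = 11*254 + 121 = 2915, q_3 = 11*21 + 10 = 241.
  i=4: a_4=7, p_4 = 7*2915 + 254 = 20659, q_4 = 7*241 + 21 = 1708.
  i=5: a_5=1, p_5 = 1*20659 + 2915 = 23574, q_5 = 1*1708 + 241 = 1949.
  i=6: a_6=4, p_6 = 4*23574 + 20659 = 114955, q_6 = 4*1949 + 1708 = 9504.

12/1, 121/10, 254/21, 2915/241, 20659/1708, 23574/1949, 114955/9504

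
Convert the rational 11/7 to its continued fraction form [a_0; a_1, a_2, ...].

[1; 1, 1, 3]

Run the Euclidean algorithm on 11 and 7; the successive quotients are the partial quotients a_0, a_1, ... (each step inverts the fractional part left over by the previous one):
  11 = 1*7 + 4, so a_0 = 1.
  7 = 1*4 + 3, so a_1 = 1.
  4 = 1*3 + 1, so a_2 = 1.
  3 = 3*1 + 0, so a_3 = 3.
The remainder reaches 0 after 4 divisions, so the expansion has 4 partial quotients, read off in order.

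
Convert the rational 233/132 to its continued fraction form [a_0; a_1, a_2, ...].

[1; 1, 3, 3, 1, 7]

Run the Euclidean algorithm on 233 and 132; the successive quotients are the partial quotients a_0, a_1, ... (each step inverts the fractional part left over by the previous one):
  233 = 1*132 + 101, so a_0 = 1.
  132 = 1*101 + 31, so a_1 = 1.
  101 = 3*31 + 8, so a_2 = 3.
  31 = 3*8 + 7, so a_3 = 3.
  8 = 1*7 + 1, so a_4 = 1.
  7 = 7*1 + 0, so a_5 = 7.
The remainder reaches 0 after 6 divisions, so the expansion has 6 partial quotients, read off in order.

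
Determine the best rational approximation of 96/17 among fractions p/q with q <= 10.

Expand x = 96/17 as a continued fraction with the Euclidean algorithm:
  96 = 5*17 + 11, so a_0 = 5.
  17 = 1*11 + 6, so a_1 = 1.
  11 = 1*6 + 5, so a_2 = 1.
  6 = 1*5 + 1, so a_3 = 1.
  5 = 5*1 + 0, so a_4 = 5.
so x = [5; 1, 1, 1, 5].
Convergents (p_i = a_i*p_{i-1} + p_{i-2}, q_i = a_i*q_{i-1} + q_{i-2} with p_{-2}=0, p_{-1}=1, q_{-2}=1, q_{-1}=0), until the denominator exceeds 10:
  i=0: a_0=5, p_0 = 5*1 + 0 = 5, q_0 = 5*0 + 1 = 1.
  i=1: a_1=1, p_1 = 1*5 + 1 = 6, q_1 = 1*1 + 0 = 1.
  i=2: a_2=1, p_2 = 1*6 + 5 = 11, q_2 = 1*1 + 1 = 2.
  i=3: a_3=1, p_3 = 1*11 + 6 = 17, q_3 = 1*2 + 1 = 3.
  i=4: a_4=5, p_4 = 5*17 + 11 = 96, q_4 = 5*3 + 2 = 17.
q_4 = 17 > 10, so the last convergent with denominator <= 10 is p_3/q_3 = 17/3.
The closest fraction with denominator <= 10 is either p_3/q_3 or the intermediate fraction (k*p_3 + p_2)/(k*q_3 + q_2) with the largest k >= 1 whose denominator stays <= 10; these approach x as k grows, and every other convergent or intermediate fraction in range is farther away.
Largest k: floor((10 - q_2)/q_3) = floor((10 - 2)/3) = 2.
That gives (2*17 + 11)/(2*3 + 2) = 45/8.
Compare the errors: |x - 17/3| = |96*3 - 17*17|/(17*3) = 1/51, and |x - 45/8| = |96*8 - 45*17|/(17*8) = 3/136.
Cross-multiplying, 1*136 = 136 < 153 = 3*51, so 1/51 is smaller: the convergent 17/3 is closer to x than 45/8.

17/3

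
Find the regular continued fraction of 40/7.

[5; 1, 2, 2]

Run the Euclidean algorithm on 40 and 7; the successive quotients are the partial quotients a_0, a_1, ... (each step inverts the fractional part left over by the previous one):
  40 = 5*7 + 5, so a_0 = 5.
  7 = 1*5 + 2, so a_1 = 1.
  5 = 2*2 + 1, so a_2 = 2.
  2 = 2*1 + 0, so a_3 = 2.
The remainder reaches 0 after 4 divisions, so the expansion has 4 partial quotients, read off in order.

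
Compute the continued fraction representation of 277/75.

Run the Euclidean algorithm on 277 and 75; the successive quotients are the partial quotients a_0, a_1, ... (each step inverts the fractional part left over by the previous one):
  277 = 3*75 + 52, so a_0 = 3.
  75 = 1*52 + 23, so a_1 = 1.
  52 = 2*23 + 6, so a_2 = 2.
  23 = 3*6 + 5, so a_3 = 3.
  6 = 1*5 + 1, so a_4 = 1.
  5 = 5*1 + 0, so a_5 = 5.
The remainder reaches 0 after 6 divisions, so the expansion has 6 partial quotients, read off in order.

[3; 1, 2, 3, 1, 5]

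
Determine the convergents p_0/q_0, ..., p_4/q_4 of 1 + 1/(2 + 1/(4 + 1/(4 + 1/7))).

Using the convergent recurrence p_i = a_i*p_{i-1} + p_{i-2}, q_i = a_i*q_{i-1} + q_{i-2} with p_{-2}=0, p_{-1}=1, q_{-2}=1, q_{-1}=0:
  i=0: a_0=1, p_0 = 1*1 + 0 = 1, q_0 = 1*0 + 1 = 1.
  i=1: a_1=2, p_1 = 2*1 + 1 = 3, q_1 = 2*1 + 0 = 2.
  i=2: a_2=4, p_2 = 4*3 + 1 = 13, q_2 = 4*2 + 1 = 9.
  i=3: a_3=4, p_3 = 4*13 + 3 = 55, q_3 = 4*9 + 2 = 38.
  i=4: a_4=7, p_4 = 7*55 + 13 = 398, q_4 = 7*38 + 9 = 275.

1/1, 3/2, 13/9, 55/38, 398/275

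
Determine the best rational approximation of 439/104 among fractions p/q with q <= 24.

38/9

Expand x = 439/104 as a continued fraction with the Euclidean algorithm:
  439 = 4*104 + 23, so a_0 = 4.
  104 = 4*23 + 12, so a_1 = 4.
  23 = 1*12 + 11, so a_2 = 1.
  12 = 1*11 + 1, so a_3 = 1.
  11 = 11*1 + 0, so a_4 = 11.
so x = [4; 4, 1, 1, 11].
Convergents (p_i = a_i*p_{i-1} + p_{i-2}, q_i = a_i*q_{i-1} + q_{i-2} with p_{-2}=0, p_{-1}=1, q_{-2}=1, q_{-1}=0), until the denominator exceeds 24:
  i=0: a_0=4, p_0 = 4*1 + 0 = 4, q_0 = 4*0 + 1 = 1.
  i=1: a_1=4, p_1 = 4*4 + 1 = 17, q_1 = 4*1 + 0 = 4.
  i=2: a_2=1, p_2 = 1*17 + 4 = 21, q_2 = 1*4 + 1 = 5.
  i=3: a_3=1, p_3 = 1*21 + 17 = 38, q_3 = 1*5 + 4 = 9.
  i=4: a_4=11, p_4 = 11*38 + 21 = 439, q_4 = 11*9 + 5 = 104.
q_4 = 104 > 24, so the last convergent with denominator <= 24 is p_3/q_3 = 38/9.
The closest fraction with denominator <= 24 is either p_3/q_3 or the intermediate fraction (k*p_3 + p_2)/(k*q_3 + q_2) with the largest k >= 1 whose denominator stays <= 24; these approach x as k grows, and every other convergent or intermediate fraction in range is farther away.
Largest k: floor((24 - q_2)/q_3) = floor((24 - 5)/9) = 2.
That gives (2*38 + 21)/(2*9 + 5) = 97/23.
Compare the errors: |x - 38/9| = |439*9 - 38*104|/(104*9) = 1/936, and |x - 97/23| = |439*23 - 97*104|/(104*23) = 9/2392.
Cross-multiplying, 1*2392 = 2392 < 8424 = 9*936, so 1/936 is smaller: the convergent 38/9 is closer to x than 97/23.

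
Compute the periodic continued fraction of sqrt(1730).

Write x_i = (sqrt(1730) + m_i)/d_i with (m_0, d_0) = (0, 1). a_0 = floor(sqrt(1730)) = 41, since 41^2 = 1681 <= 1730 < 1764 = 42^2.
Iterate m_{i+1} = d_i*a_i - m_i, d_{i+1} = (1730 - m_{i+1}^2)/d_i, a_{i+1} = floor((a_0 + m_{i+1})/d_{i+1}):
  m_1 = 1*41 - 0 = 41, d_1 = (1730 - 41^2)/1 = 49/1 = 49, a_1 = floor((41 + 41)/49) = 1.
  m_2 = 49*1 - 41 = 8, d_2 = (1730 - 8^2)/49 = 1666/49 = 34, a_2 = floor((41 + 8)/34) = 1.
  m_3 = 34*1 - 8 = 26, d_3 = (1730 - 26^2)/34 = 1054/34 = 31, a_3 = floor((41 + 26)/31) = 2.
  m_4 = 31*2 - 26 = 36, d_4 = (1730 - 36^2)/31 = 434/31 = 14, a_4 = floor((41 + 36)/14) = 5.
  m_5 = 14*5 - 36 = 34, d_5 = (1730 - 34^2)/14 = 574/14 = 41, a_5 = floor((41 + 34)/41) = 1.
  m_6 = 41*1 - 34 = 7, d_6 = (1730 - 7^2)/41 = 1681/41 = 41, a_6 = floor((41 + 7)/41) = 1.
  m_7 = 41*1 - 7 = 34, d_7 = (1730 - 34^2)/41 = 574/41 = 14, a_7 = floor((41 + 34)/14) = 5.
  m_8 = 14*5 - 34 = 36, d_8 = (1730 - 36^2)/14 = 434/14 = 31, a_8 = floor((41 + 36)/31) = 2.
  m_9 = 31*2 - 36 = 26, d_9 = (1730 - 26^2)/31 = 1054/31 = 34, a_9 = floor((41 + 26)/34) = 1.
  m_10 = 34*1 - 26 = 8, d_10 = (1730 - 8^2)/34 = 1666/34 = 49, a_10 = floor((41 + 8)/49) = 1.
  m_11 = 49*1 - 8 = 41, d_11 = (1730 - 41^2)/49 = 49/49 = 1, a_11 = floor((41 + 41)/1) = 82.
  m_12 = 1*82 - 41 = 41, d_12 = (1730 - 41^2)/1 = 49/1 = 49: (m_12, d_12) = (m_1, d_1) = (41, 49), so from here the quotients repeat a_1, ..., a_11; the period length is 11.
Hence the expansion of sqrt(1730) is a_0 = 41 followed by the repeating block 1, 1, 2, 5, 1, 1, 5, 2, 1, 1, 82 (period 11).

[41; (1, 1, 2, 5, 1, 1, 5, 2, 1, 1, 82)]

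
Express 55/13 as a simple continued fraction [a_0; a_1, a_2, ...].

[4; 4, 3]

Run the Euclidean algorithm on 55 and 13; the successive quotients are the partial quotients a_0, a_1, ... (each step inverts the fractional part left over by the previous one):
  55 = 4*13 + 3, so a_0 = 4.
  13 = 4*3 + 1, so a_1 = 4.
  3 = 3*1 + 0, so a_2 = 3.
The remainder reaches 0 after 3 divisions, so the expansion has 3 partial quotients, read off in order.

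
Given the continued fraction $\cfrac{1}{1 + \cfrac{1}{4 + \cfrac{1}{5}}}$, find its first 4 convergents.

Using the convergent recurrence p_i = a_i*p_{i-1} + p_{i-2}, q_i = a_i*q_{i-1} + q_{i-2} with p_{-2}=0, p_{-1}=1, q_{-2}=1, q_{-1}=0:
  i=0: a_0=0, p_0 = 0*1 + 0 = 0, q_0 = 0*0 + 1 = 1.
  i=1: a_1=1, p_1 = 1*0 + 1 = 1, q_1 = 1*1 + 0 = 1.
  i=2: a_2=4, p_2 = 4*1 + 0 = 4, q_2 = 4*1 + 1 = 5.
  i=3: a_3=5, p_3 = 5*4 + 1 = 21, q_3 = 5*5 + 1 = 26.

0/1, 1/1, 4/5, 21/26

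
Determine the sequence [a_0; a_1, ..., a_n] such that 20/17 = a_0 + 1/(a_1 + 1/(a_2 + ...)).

[1; 5, 1, 2]

Run the Euclidean algorithm on 20 and 17; the successive quotients are the partial quotients a_0, a_1, ... (each step inverts the fractional part left over by the previous one):
  20 = 1*17 + 3, so a_0 = 1.
  17 = 5*3 + 2, so a_1 = 5.
  3 = 1*2 + 1, so a_2 = 1.
  2 = 2*1 + 0, so a_3 = 2.
The remainder reaches 0 after 4 divisions, so the expansion has 4 partial quotients, read off in order.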